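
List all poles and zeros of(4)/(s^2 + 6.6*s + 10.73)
Set denominator = 0: s^2 + 6.6*s + 10.73 = (s + 3.7)(s + 2.9) = 0 → Poles: -2.9, -3.7
Numerator is a nonzero constant (4) → Zeros: none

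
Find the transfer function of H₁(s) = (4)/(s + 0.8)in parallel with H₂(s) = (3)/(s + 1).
Parallel: H = H₁ + H₂ = (n₁·d₂ + n₂·d₁)/(d₁·d₂).
n₁·d₂ = 4*s + 4. n₂·d₁ = 3*s + 2.4. Sum = 7*s + 6.4. d₁·d₂ = s^2 + 1.8*s + 0.8.
H(s) = (7*s + 6.4)/(s^2 + 1.8*s + 0.8)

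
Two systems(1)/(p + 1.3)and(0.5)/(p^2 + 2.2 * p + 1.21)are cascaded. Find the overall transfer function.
Series: H = H₁ · H₂ = (n₁·n₂)/(d₁·d₂).
Num: n₁·n₂ = 0.5. Den: d₁·d₂ = p^3 + 3.5*p^2 + 4.07*p + 1.573.
H(p) = (0.5)/(p^3 + 3.5*p^2 + 4.07*p + 1.573)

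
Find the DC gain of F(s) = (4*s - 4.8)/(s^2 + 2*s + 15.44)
DC gain = F(0) = num(0)/den(0) = -4.8/15.44 = -0.3109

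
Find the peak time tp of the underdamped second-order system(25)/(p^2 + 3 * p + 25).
Standard form: ωn²/(p²+2ζωn·p+ωn²) → ωn = 5, ζ = 0.3.
ωd = ωn·√(1-ζ²) = 5·√(1-0.3²) = 4.77.
tp = π/ωd = π/4.77 = 0.6587 s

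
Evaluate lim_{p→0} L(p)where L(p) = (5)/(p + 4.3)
DC gain = L(0) = num(0)/den(0) = 5/4.3 = 1.163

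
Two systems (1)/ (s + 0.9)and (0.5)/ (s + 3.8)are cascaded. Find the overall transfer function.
Series: H = H₁ · H₂ = (n₁·n₂)/(d₁·d₂).
Num: n₁·n₂ = 0.5. Den: d₁·d₂ = s^2 + 4.7*s + 3.42.
H(s) = (0.5)/(s^2 + 4.7*s + 3.42)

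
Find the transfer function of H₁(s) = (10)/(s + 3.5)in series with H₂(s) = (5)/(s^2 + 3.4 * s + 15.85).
Series: H = H₁ · H₂ = (n₁·n₂)/(d₁·d₂).
Num: n₁·n₂ = 50. Den: d₁·d₂ = s^3 + 6.9*s^2 + 27.75*s + 55.475.
H(s) = (50)/(s^3 + 6.9*s^2 + 27.75*s + 55.475)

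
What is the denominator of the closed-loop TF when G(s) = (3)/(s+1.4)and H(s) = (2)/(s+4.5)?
Characteristic poly = G_den * H_den + G_num * H_num = (s^2 + 5.9*s + 6.3) + (6) = s^2 + 5.9*s + 12.3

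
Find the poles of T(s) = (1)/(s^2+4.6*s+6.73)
Set denominator = 0: s^2 + 4.6*s + 6.73 = 0 → Poles: -2.3 + 1.2j, -2.3 - 1.2j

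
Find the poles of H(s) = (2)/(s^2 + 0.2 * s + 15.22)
Set denominator = 0: s^2 + 0.2*s + 15.22 = 0 → Poles: -0.1 + 3.9j, -0.1 - 3.9j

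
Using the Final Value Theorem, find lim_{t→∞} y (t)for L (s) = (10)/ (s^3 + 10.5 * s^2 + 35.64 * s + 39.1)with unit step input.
FVT: lim_{t→∞} y(t) = lim_{s→0} s*Y(s) where Y(s) = L(s)/s.
= lim_{s→0} L(s) = L(0) = num(0)/den(0) = 10/39.1 = 0.2558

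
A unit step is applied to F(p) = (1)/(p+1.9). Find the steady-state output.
FVT: lim_{t→∞} y(t) = lim_{p→0} p*Y(p) where Y(p) = F(p)/p.
= lim_{p→0} F(p) = F(0) = num(0)/den(0) = 1/1.9 = 0.5263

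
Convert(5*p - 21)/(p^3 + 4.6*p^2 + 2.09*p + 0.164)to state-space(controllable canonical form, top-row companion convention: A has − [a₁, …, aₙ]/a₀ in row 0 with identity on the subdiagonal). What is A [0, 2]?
Reachable canonical form for den = p^3 + 4.6*p^2 + 2.09*p + 0.164: top row of A = -[a₁,a₂,...,aₙ]/a₀, ones on the subdiagonal, zeros elsewhere.
A = [[-4.6, -2.09, -0.164], [1, 0, 0], [0, 1, 0]].
A[0,2] = -0.164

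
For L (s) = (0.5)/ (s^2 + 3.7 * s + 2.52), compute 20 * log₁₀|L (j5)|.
Substitute s = j*5: L(j5) = -0.013261 - 0.0109132j.
|L(j5)| = sqrt(Re² + Im²) = 0.01717.
20*log₁₀(0.01717) = -35.30 dB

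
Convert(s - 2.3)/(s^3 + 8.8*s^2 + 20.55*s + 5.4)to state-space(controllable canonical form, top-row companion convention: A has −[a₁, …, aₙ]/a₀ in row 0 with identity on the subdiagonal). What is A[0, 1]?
Reachable canonical form for den = s^3 + 8.8*s^2 + 20.55*s + 5.4: top row of A = -[a₁,a₂,...,aₙ]/a₀, ones on the subdiagonal, zeros elsewhere.
A = [[-8.8, -20.55, -5.4], [1, 0, 0], [0, 1, 0]].
A[0,1] = -20.55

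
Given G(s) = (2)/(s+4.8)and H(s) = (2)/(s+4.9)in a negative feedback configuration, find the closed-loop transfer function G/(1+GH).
Closed-loop T = G/(1+GH).
Numerator: G_num * H_den = 2*s + 9.8.
Denominator: G_den * H_den + G_num * H_num = (s^2 + 9.7*s + 23.52) + (4) = s^2 + 9.7*s + 27.52.
T(s) = (2*s + 9.8)/(s^2 + 9.7*s + 27.52)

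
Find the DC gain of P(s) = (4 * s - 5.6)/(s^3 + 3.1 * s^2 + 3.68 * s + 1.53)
DC gain = P(0) = num(0)/den(0) = -5.6/1.53 = -3.66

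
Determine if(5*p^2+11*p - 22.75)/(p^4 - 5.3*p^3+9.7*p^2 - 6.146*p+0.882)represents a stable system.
Denominator: p^4 - 5.3*p^3 + 9.7*p^2 - 6.146*p + 0.882 = (p - 0.9)(p - 0.2)(p^2 - 4.2*p + 4.9). Poles: 0.2, 0.9, 2.1 + 0.7j, 2.1 - 0.7j. All Re(p)<0: No (unstable)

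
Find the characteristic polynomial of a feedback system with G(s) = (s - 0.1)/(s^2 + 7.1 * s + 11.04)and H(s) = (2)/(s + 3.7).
Characteristic poly = G_den * H_den + G_num * H_num = (s^3 + 10.8*s^2 + 37.31*s + 40.848) + (2*s - 0.2) = s^3 + 10.8*s^2 + 39.31*s + 40.648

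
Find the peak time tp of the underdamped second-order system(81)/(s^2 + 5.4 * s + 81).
Standard form: ωn²/(s²+2ζωn·s+ωn²) → ωn = 9, ζ = 0.3.
ωd = ωn·√(1-ζ²) = 9·√(1-0.3²) = 8.585.
tp = π/ωd = π/8.585 = 0.3659 s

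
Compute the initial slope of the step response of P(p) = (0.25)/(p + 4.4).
IVT: y'(0⁺) = lim_{p→∞} p²·Y(p) = lim_{p→∞} p·P(p).
deg(num) = 0, deg(den) = 1, relative degree = 1, so p·P(p) → (leading num)/(leading den) = 0.25/1 = 0.25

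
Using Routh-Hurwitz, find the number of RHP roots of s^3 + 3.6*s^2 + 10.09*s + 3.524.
Routh array:
s^3: [1, 10.09]; s^2: [3.6, 3.524]; s^1: [9.11111]; s^0: [3.524]
First column: [1, 3.6, 9.11111, 3.524]. Sign changes = RHP roots = 0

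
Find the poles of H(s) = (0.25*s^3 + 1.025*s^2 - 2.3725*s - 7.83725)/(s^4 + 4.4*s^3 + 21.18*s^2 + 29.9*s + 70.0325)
Set denominator = 0: s^4 + 4.4*s^3 + 21.18*s^2 + 29.9*s + 70.0325 = (s^2 + 0.8*s + 5.45)(s^2 + 3.6*s + 12.85) = 0 → Poles: -0.4 + 2.3j, -0.4 - 2.3j, -1.8 + 3.1j, -1.8 - 3.1j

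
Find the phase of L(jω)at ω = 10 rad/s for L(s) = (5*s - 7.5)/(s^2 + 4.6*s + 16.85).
Substitute s = j*10: L(j10) = 0.323771 - 0.422207j.
∠L(j10) = atan2(Im, Re) = atan2(-0.422207, 0.323771) = -52.52°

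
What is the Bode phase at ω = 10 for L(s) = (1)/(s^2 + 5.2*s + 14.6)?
Substitute s = j*10: L(j10) = -0.00854243 - 0.00520148j.
∠L(j10) = atan2(Im, Re) = atan2(-0.00520148, -0.00854243) = -148.66°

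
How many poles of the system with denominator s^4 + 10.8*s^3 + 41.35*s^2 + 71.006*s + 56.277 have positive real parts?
s^4 + 10.8*s^3 + 41.35*s^2 + 71.006*s + 56.277 = (s + 3.7)(s + 4.5)(s^2 + 2.6*s + 3.38). Poles: -1.3 + 1.3j, -1.3 - 1.3j, -3.7, -4.5. RHP poles (Re>0): 0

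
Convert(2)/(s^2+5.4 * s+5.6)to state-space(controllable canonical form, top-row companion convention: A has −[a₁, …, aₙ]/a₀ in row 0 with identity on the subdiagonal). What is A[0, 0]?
Reachable canonical form for den = s^2 + 5.4*s + 5.6: top row of A = -[a₁,a₂,...,aₙ]/a₀, ones on the subdiagonal, zeros elsewhere.
A = [[-5.4, -5.6], [1, 0]].
A[0,0] = -5.4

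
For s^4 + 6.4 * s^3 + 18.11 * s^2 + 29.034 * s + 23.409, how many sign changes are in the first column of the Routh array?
Routh array:
s^4: [1, 18.11, 23.409]; s^3: [6.4, 29.034]; s^2: [13.5734, 23.409]; s^1: [17.9964]; s^0: [23.409]
First column: [1, 6.4, 13.5734, 17.9964, 23.409]. Sign changes = 0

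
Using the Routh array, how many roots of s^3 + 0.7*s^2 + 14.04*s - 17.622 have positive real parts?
Routh array:
s^3: [1, 14.04]; s^2: [0.7, -17.622]; s^1: [39.2143]; s^0: [-17.622]
First column: [1, 0.7, 39.2143, -17.622]. Sign changes = RHP roots = 1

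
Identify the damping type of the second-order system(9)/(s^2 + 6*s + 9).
Standard form: ωn²/(s²+2ζωn·s+ωn²) gives ωn=3, ζ=1.
Critically damped (ζ = 1)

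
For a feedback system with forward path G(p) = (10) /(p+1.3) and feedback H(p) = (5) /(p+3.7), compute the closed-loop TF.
Closed-loop T = G/(1+GH).
Numerator: G_num * H_den = 10*p + 37.
Denominator: G_den * H_den + G_num * H_num = (p^2 + 5*p + 4.81) + (50) = p^2 + 5*p + 54.81.
T(p) = (10*p + 37)/(p^2 + 5*p + 54.81)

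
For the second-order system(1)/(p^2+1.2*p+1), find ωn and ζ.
Standard form: ωn²/(p²+2ζωn·p+ωn²).
const=1=ωn² → ωn=1, p coeff=1.2=2ζωn → ζ=0.6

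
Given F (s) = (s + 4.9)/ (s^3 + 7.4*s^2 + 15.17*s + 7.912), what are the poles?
Set denominator = 0: s^3 + 7.4*s^2 + 15.17*s + 7.912 = (s + 2.3)(s + 0.8)(s + 4.3) = 0 → Poles: -0.8, -2.3, -4.3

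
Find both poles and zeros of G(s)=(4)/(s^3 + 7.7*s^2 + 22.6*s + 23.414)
Set denominator = 0: s^3 + 7.7*s^2 + 22.6*s + 23.414 = (s + 2.3)(s^2 + 5.4*s + 10.18) = 0 → Poles: -2.3, -2.7 + 1.7j, -2.7 - 1.7j
Numerator is a nonzero constant (4) → Zeros: none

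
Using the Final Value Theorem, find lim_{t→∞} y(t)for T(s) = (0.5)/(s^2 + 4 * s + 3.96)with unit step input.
FVT: lim_{t→∞} y(t) = lim_{s→0} s*Y(s) where Y(s) = T(s)/s.
= lim_{s→0} T(s) = T(0) = num(0)/den(0) = 0.5/3.96 = 0.1263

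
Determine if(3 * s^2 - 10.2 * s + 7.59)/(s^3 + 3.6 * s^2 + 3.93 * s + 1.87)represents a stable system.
Denominator: s^3 + 3.6*s^2 + 3.93*s + 1.87 = (s + 2.2)(s^2 + 1.4*s + 0.85). Poles: -0.7 + 0.6j, -0.7 - 0.6j, -2.2. All Re(p)<0: Yes (stable)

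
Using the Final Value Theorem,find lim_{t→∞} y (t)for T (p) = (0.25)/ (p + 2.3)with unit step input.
FVT: lim_{t→∞} y(t) = lim_{p→0} p*Y(p) where Y(p) = T(p)/p.
= lim_{p→0} T(p) = T(0) = num(0)/den(0) = 0.25/2.3 = 0.1087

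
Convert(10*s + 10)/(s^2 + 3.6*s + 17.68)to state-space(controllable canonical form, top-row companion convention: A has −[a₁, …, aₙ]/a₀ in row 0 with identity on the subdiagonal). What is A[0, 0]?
Reachable canonical form for den = s^2 + 3.6*s + 17.68: top row of A = -[a₁,a₂,...,aₙ]/a₀, ones on the subdiagonal, zeros elsewhere.
A = [[-3.6, -17.68], [1, 0]].
A[0,0] = -3.6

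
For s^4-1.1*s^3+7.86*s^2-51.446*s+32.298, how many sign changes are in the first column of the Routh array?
Routh array:
s^4: [1, 7.86, 32.298]; s^3: [-1.1, -51.446]; s^2: [-38.9091, 32.298]; s^1: [-52.3591]; s^0: [32.298]
First column: [1, -1.1, -38.9091, -52.3591, 32.298]. Sign changes = 2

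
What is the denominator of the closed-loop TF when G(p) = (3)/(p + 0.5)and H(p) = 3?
Characteristic poly = G_den * H_den + G_num * H_num = (p + 0.5) + (9) = p + 9.5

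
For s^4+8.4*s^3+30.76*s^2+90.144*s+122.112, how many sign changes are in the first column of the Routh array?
Routh array:
s^4: [1, 30.76, 122.112]; s^3: [8.4, 90.144]; s^2: [20.0286, 122.112]; s^1: [38.9301]; s^0: [122.112]
First column: [1, 8.4, 20.0286, 38.9301, 122.112]. Sign changes = 0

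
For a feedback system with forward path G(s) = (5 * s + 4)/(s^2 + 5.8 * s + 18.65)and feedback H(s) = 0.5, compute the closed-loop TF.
Closed-loop T = G/(1+GH).
Numerator: G_num * H_den = 5*s + 4.
Denominator: G_den * H_den + G_num * H_num = (s^2 + 5.8*s + 18.65) + (2.5*s + 2) = s^2 + 8.3*s + 20.65.
T(s) = (5*s + 4)/(s^2 + 8.3*s + 20.65)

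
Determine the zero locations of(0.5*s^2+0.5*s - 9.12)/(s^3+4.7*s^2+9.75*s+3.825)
Set numerator = 0: 0.5*s^2 + 0.5*s - 9.12 = 0.5*(s + 4.8)(s - 3.8) = 0 → Zeros: -4.8, 3.8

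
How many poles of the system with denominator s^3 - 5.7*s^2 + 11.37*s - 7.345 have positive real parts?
s^3 - 5.7*s^2 + 11.37*s - 7.345 = (s - 1.3)(s^2 - 4.4*s + 5.65). Poles: 1.3, 2.2 + 0.9j, 2.2 - 0.9j. RHP poles (Re>0): 3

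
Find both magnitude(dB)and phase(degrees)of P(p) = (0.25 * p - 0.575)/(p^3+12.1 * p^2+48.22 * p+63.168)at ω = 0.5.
Substitute p = j*0.5: P(j0.5) = -0.00753355 + 0.00508275j.
|P| = 20*log₁₀(sqrt(Re²+Im²)) = -40.83 dB.
∠P = atan2(Im, Re) = 145.99°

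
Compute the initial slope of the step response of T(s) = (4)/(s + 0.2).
IVT: y'(0⁺) = lim_{s→∞} s²·Y(s) = lim_{s→∞} s·T(s).
deg(num) = 0, deg(den) = 1, relative degree = 1, so s·T(s) → (leading num)/(leading den) = 4/1 = 4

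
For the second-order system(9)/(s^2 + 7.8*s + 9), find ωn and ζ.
Standard form: ωn²/(s²+2ζωn·s+ωn²).
const=9=ωn² → ωn=3, s coeff=7.8=2ζωn → ζ=1.3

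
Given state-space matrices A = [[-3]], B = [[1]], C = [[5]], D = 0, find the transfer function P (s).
P(s) = C(sI - A)⁻¹B + D.
Characteristic polynomial det(sI - A) = s + 3.
Numerator from C·adj(sI-A)·B + D·det(sI-A) = 5.
P(s) = (5)/(s + 3)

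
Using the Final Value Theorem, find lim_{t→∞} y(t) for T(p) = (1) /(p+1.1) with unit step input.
FVT: lim_{t→∞} y(t) = lim_{p→0} p*Y(p) where Y(p) = T(p)/p.
= lim_{p→0} T(p) = T(0) = num(0)/den(0) = 1/1.1 = 0.9091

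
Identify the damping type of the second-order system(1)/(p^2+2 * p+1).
Standard form: ωn²/(p²+2ζωn·p+ωn²) gives ωn=1, ζ=1.
Critically damped (ζ = 1)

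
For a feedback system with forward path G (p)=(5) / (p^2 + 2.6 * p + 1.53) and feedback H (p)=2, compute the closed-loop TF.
Closed-loop T = G/(1+GH).
Numerator: G_num * H_den = 5.
Denominator: G_den * H_den + G_num * H_num = (p^2 + 2.6*p + 1.53) + (10) = p^2 + 2.6*p + 11.53.
T(p) = (5)/(p^2 + 2.6*p + 11.53)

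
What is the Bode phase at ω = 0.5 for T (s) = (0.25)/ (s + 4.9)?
Substitute s = j*0.5: T(j0.5) = 0.0504946 - 0.00515251j.
∠T(j0.5) = atan2(Im, Re) = atan2(-0.00515251, 0.0504946) = -5.83°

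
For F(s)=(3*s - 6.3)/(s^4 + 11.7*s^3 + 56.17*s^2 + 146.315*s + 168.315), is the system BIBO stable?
Denominator: s^4 + 11.7*s^3 + 56.17*s^2 + 146.315*s + 168.315 = (s + 3)(s + 4.9)(s^2 + 3.8*s + 11.45). Poles: -1.9 + 2.8j, -1.9 - 2.8j, -3, -4.9. All Re(p)<0: Yes (stable)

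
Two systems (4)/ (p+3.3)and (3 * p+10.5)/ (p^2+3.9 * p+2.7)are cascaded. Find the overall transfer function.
Series: H = H₁ · H₂ = (n₁·n₂)/(d₁·d₂).
Num: n₁·n₂ = 12*p + 42. Den: d₁·d₂ = p^3 + 7.2*p^2 + 15.57*p + 8.91.
H(p) = (12*p + 42)/(p^3 + 7.2*p^2 + 15.57*p + 8.91)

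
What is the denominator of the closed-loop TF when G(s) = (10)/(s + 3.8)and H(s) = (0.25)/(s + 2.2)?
Characteristic poly = G_den * H_den + G_num * H_num = (s^2 + 6*s + 8.36) + (2.5) = s^2 + 6*s + 10.86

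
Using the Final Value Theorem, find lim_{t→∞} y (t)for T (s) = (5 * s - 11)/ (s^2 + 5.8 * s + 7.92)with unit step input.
FVT: lim_{t→∞} y(t) = lim_{s→0} s*Y(s) where Y(s) = T(s)/s.
= lim_{s→0} T(s) = T(0) = num(0)/den(0) = -11/7.92 = -1.389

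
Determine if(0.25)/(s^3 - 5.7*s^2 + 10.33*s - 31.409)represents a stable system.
Denominator: s^3 - 5.7*s^2 + 10.33*s - 31.409 = (s - 4.9)(s^2 - 0.8*s + 6.41). Poles: 0.4 + 2.5j, 0.4 - 2.5j, 4.9. All Re(p)<0: No (unstable)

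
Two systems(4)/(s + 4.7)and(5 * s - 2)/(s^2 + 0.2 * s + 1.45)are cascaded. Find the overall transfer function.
Series: H = H₁ · H₂ = (n₁·n₂)/(d₁·d₂).
Num: n₁·n₂ = 20*s - 8. Den: d₁·d₂ = s^3 + 4.9*s^2 + 2.39*s + 6.815.
H(s) = (20*s - 8)/(s^3 + 4.9*s^2 + 2.39*s + 6.815)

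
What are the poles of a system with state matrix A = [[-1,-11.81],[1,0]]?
Eigenvalues solve det(λI - A) = 0.
Characteristic polynomial: λ^2 + λ + 11.81 = 0.
Roots: -0.5 + 3.4j, -0.5 - 3.4j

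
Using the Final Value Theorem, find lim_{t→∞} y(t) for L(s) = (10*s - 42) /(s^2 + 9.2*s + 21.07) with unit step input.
FVT: lim_{t→∞} y(t) = lim_{s→0} s*Y(s) where Y(s) = L(s)/s.
= lim_{s→0} L(s) = L(0) = num(0)/den(0) = -42/21.07 = -1.993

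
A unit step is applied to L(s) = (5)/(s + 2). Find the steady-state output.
FVT: lim_{t→∞} y(t) = lim_{s→0} s*Y(s) where Y(s) = L(s)/s.
= lim_{s→0} L(s) = L(0) = num(0)/den(0) = 5/2 = 2.5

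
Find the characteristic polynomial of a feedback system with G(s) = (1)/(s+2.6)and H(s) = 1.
Characteristic poly = G_den * H_den + G_num * H_num = (s + 2.6) + (1) = s + 3.6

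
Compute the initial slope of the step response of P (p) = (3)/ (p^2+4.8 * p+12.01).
IVT: y'(0⁺) = lim_{p→∞} p²·Y(p) = lim_{p→∞} p·P(p).
deg(num) = 0, deg(den) = 2, relative degree = 2 ≥ 2, so p·P(p) → 0. Initial slope = 0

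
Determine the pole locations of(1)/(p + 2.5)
Set denominator = 0: p + 2.5 = 0 → Poles: -2.5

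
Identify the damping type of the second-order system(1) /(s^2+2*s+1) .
Standard form: ωn²/(s²+2ζωn·s+ωn²) gives ωn=1, ζ=1.
Critically damped (ζ = 1)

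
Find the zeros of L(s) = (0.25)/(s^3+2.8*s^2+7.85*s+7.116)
Numerator is a nonzero constant (0.25) → Zeros: none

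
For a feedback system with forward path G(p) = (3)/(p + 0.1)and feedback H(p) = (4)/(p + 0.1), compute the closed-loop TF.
Closed-loop T = G/(1+GH).
Numerator: G_num * H_den = 3*p + 0.3.
Denominator: G_den * H_den + G_num * H_num = (p^2 + 0.2*p + 0.01) + (12) = p^2 + 0.2*p + 12.01.
T(p) = (3*p + 0.3)/(p^2 + 0.2*p + 12.01)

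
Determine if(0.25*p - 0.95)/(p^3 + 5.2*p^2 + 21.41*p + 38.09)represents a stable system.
Denominator: p^3 + 5.2*p^2 + 21.41*p + 38.09 = (p + 2.6)(p^2 + 2.6*p + 14.65). Poles: -1.3 + 3.6j, -1.3 - 3.6j, -2.6. All Re(p)<0: Yes (stable)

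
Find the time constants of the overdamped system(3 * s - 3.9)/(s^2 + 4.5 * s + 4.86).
Overdamped: real poles at -1.8, -2.7. τ = -1/pole → τ₁ = 0.5556, τ₂ = 0.3704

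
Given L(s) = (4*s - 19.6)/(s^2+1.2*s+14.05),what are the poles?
Set denominator = 0: s^2 + 1.2*s + 14.05 = 0 → Poles: -0.6 + 3.7j, -0.6 - 3.7j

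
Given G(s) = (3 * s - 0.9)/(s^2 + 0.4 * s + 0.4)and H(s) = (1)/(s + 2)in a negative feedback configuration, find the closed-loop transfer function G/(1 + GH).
Closed-loop T = G/(1+GH).
Numerator: G_num * H_den = 3*s^2 + 5.1*s - 1.8.
Denominator: G_den * H_den + G_num * H_num = (s^3 + 2.4*s^2 + 1.2*s + 0.8) + (3*s - 0.9) = s^3 + 2.4*s^2 + 4.2*s - 0.1.
T(s) = (3*s^2 + 5.1*s - 1.8)/(s^3 + 2.4*s^2 + 4.2*s - 0.1)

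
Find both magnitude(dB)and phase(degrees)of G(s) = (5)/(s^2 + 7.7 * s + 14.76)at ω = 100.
Substitute s = j*100: G(j100) = -0.000497779 - 3.83856e-05j.
|G| = 20*log₁₀(sqrt(Re²+Im²)) = -66.03 dB.
∠G = atan2(Im, Re) = -175.59°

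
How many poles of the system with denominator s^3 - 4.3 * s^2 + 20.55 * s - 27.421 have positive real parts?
s^3 - 4.3*s^2 + 20.55*s - 27.421 = (s - 1.7)(s^2 - 2.6*s + 16.13). Poles: 1.3 + 3.8j, 1.3 - 3.8j, 1.7. RHP poles (Re>0): 3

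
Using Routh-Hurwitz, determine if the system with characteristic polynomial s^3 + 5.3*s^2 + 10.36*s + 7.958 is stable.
Routh array:
s^3: [1, 10.36]; s^2: [5.3, 7.958]; s^1: [8.85849]; s^0: [7.958]
First column: [1, 5.3, 8.85849, 7.958]. Sign changes = 0.
Yes, stable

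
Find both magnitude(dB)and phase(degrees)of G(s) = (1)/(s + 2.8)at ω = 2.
Substitute s = j*2: G(j2) = 0.236486 - 0.168919j.
|G| = 20*log₁₀(sqrt(Re²+Im²)) = -10.73 dB.
∠G = atan2(Im, Re) = -35.54°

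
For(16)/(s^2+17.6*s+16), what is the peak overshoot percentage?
Standard form: ωn²/(s²+2ζωn·s+ωn²) → ωn = 4, ζ = 2.2.
ζ ≥ 1, so the response is non-oscillatory: peak overshoot = 0%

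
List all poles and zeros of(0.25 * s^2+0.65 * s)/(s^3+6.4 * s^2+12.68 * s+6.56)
Set denominator = 0: s^3 + 6.4*s^2 + 12.68*s + 6.56 = (s + 0.8)(s^2 + 5.6*s + 8.2) = 0 → Poles: -0.8, -2.8 + 0.6j, -2.8 - 0.6j
Set numerator = 0: 0.25*s^2 + 0.65*s = 0.25*s(s + 2.6) = 0 → Zeros: -2.6, 0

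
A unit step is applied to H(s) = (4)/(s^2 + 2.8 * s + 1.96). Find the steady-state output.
FVT: lim_{t→∞} y(t) = lim_{s→0} s*Y(s) where Y(s) = H(s)/s.
= lim_{s→0} H(s) = H(0) = num(0)/den(0) = 4/1.96 = 2.041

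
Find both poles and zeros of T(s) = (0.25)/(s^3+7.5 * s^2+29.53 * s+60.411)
Set denominator = 0: s^3 + 7.5*s^2 + 29.53*s + 60.411 = (s + 3.9)(s^2 + 3.6*s + 15.49) = 0 → Poles: -1.8 + 3.5j, -1.8 - 3.5j, -3.9
Numerator is a nonzero constant (0.25) → Zeros: none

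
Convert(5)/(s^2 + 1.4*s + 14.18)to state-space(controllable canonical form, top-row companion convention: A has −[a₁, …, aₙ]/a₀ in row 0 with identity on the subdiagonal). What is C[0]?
Reachable canonical form: C = numerator coefficients (right-aligned, zero-padded to length n).
num = 5, C = [[0, 5]].
C[0] = 0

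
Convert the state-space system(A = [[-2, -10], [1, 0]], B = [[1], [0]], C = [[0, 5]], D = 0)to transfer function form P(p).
P(p) = C(pI - A)⁻¹B + D.
Characteristic polynomial det(pI - A) = p^2 + 2*p + 10.
Numerator from C·adj(pI-A)·B + D·det(pI-A) = 5.
P(p) = (5)/(p^2 + 2*p + 10)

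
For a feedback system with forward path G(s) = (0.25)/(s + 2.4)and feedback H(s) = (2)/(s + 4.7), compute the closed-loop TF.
Closed-loop T = G/(1+GH).
Numerator: G_num * H_den = 0.25*s + 1.175.
Denominator: G_den * H_den + G_num * H_num = (s^2 + 7.1*s + 11.28) + (0.5) = s^2 + 7.1*s + 11.78.
T(s) = (0.25*s + 1.175)/(s^2 + 7.1*s + 11.78)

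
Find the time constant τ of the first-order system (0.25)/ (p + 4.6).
First-order system: τ = -1/pole. Pole = -4.6. τ = -1/(-4.6) = 0.2174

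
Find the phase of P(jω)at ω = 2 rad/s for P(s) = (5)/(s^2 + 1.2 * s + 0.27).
Substitute s = j*2: P(j2) = -0.948005 - 0.609976j.
∠P(j2) = atan2(Im, Re) = atan2(-0.609976, -0.948005) = -147.24°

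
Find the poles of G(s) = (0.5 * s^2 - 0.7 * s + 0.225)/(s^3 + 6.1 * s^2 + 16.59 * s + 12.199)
Set denominator = 0: s^3 + 6.1*s^2 + 16.59*s + 12.199 = (s + 1.1)(s^2 + 5*s + 11.09) = 0 → Poles: -1.1, -2.5 + 2.2j, -2.5 - 2.2j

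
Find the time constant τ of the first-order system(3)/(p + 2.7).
First-order system: τ = -1/pole. Pole = -2.7. τ = -1/(-2.7) = 0.3704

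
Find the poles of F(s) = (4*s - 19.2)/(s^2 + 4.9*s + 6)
Set denominator = 0: s^2 + 4.9*s + 6 = (s + 2.4)(s + 2.5) = 0 → Poles: -2.4, -2.5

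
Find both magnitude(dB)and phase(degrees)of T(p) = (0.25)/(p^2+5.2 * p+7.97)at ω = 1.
Substitute p = j*1: T(j1) = 0.0230426 - 0.017191j.
|T| = 20*log₁₀(sqrt(Re²+Im²)) = -30.83 dB.
∠T = atan2(Im, Re) = -36.72°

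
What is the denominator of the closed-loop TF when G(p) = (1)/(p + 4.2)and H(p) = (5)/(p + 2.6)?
Characteristic poly = G_den * H_den + G_num * H_num = (p^2 + 6.8*p + 10.92) + (5) = p^2 + 6.8*p + 15.92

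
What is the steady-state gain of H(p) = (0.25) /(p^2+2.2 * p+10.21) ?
DC gain = H(0) = num(0)/den(0) = 0.25/10.21 = 0.02449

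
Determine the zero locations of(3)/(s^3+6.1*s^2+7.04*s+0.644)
Numerator is a nonzero constant (3) → Zeros: none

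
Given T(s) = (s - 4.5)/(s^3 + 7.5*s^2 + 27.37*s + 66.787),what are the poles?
Set denominator = 0: s^3 + 7.5*s^2 + 27.37*s + 66.787 = (s + 4.7)(s^2 + 2.8*s + 14.21) = 0 → Poles: -1.4 + 3.5j, -1.4 - 3.5j, -4.7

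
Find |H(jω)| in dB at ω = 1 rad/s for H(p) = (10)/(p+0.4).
Substitute p = j*1: H(j1) = 3.44828 - 8.62069j.
|H(j1)| = sqrt(Re² + Im²) = 9.285.
20*log₁₀(9.285) = 19.36 dB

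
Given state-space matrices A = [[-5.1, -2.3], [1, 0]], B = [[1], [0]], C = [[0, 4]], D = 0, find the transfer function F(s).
F(s) = C(sI - A)⁻¹B + D.
Characteristic polynomial det(sI - A) = s^2 + 5.1*s + 2.3.
Numerator from C·adj(sI-A)·B + D·det(sI-A) = 4.
F(s) = (4)/(s^2 + 5.1*s + 2.3)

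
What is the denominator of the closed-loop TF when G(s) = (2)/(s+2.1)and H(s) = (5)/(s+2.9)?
Characteristic poly = G_den * H_den + G_num * H_num = (s^2 + 5*s + 6.09) + (10) = s^2 + 5*s + 16.09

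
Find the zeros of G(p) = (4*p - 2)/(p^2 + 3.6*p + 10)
Set numerator = 0: 4*p - 2 = 0 → Zeros: 0.5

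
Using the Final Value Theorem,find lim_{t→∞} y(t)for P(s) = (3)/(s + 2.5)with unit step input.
FVT: lim_{t→∞} y(t) = lim_{s→0} s*Y(s) where Y(s) = P(s)/s.
= lim_{s→0} P(s) = P(0) = num(0)/den(0) = 3/2.5 = 1.2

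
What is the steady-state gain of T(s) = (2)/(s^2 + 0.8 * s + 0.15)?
DC gain = T(0) = num(0)/den(0) = 2/0.15 = 13.33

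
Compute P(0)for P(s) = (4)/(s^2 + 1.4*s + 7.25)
DC gain = P(0) = num(0)/den(0) = 4/7.25 = 0.5517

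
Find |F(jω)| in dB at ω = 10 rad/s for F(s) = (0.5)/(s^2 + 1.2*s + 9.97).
Substitute s = j*10: F(j10) = -0.00545676 - 0.000727326j.
|F(j10)| = sqrt(Re² + Im²) = 0.005505.
20*log₁₀(0.005505) = -45.18 dB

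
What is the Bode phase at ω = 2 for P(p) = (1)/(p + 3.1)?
Substitute p = j*2: P(j2) = 0.227774 - 0.146951j.
∠P(j2) = atan2(Im, Re) = atan2(-0.146951, 0.227774) = -32.83°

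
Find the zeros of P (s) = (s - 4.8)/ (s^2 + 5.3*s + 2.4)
Set numerator = 0: s - 4.8 = 0 → Zeros: 4.8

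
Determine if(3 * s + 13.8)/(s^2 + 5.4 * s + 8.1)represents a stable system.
Denominator: s^2 + 5.4*s + 8.1. Poles: -2.7 + 0.9j, -2.7 - 0.9j. All Re(p)<0: Yes (stable)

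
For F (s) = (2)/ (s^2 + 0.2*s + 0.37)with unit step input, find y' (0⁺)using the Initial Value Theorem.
IVT: y'(0⁺) = lim_{s→∞} s²·Y(s) = lim_{s→∞} s·F(s).
deg(num) = 0, deg(den) = 2, relative degree = 2 ≥ 2, so s·F(s) → 0. Initial slope = 0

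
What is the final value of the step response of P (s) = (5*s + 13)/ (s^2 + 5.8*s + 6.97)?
FVT: lim_{t→∞} y(t) = lim_{s→0} s*Y(s) where Y(s) = P(s)/s.
= lim_{s→0} P(s) = P(0) = num(0)/den(0) = 13/6.97 = 1.865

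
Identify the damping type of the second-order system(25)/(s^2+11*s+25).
Standard form: ωn²/(s²+2ζωn·s+ωn²) gives ωn=5, ζ=1.1.
Overdamped (ζ = 1.1 > 1)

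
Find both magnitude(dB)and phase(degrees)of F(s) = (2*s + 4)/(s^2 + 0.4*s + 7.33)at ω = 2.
Substitute s = j*2: F(j2) = 1.40849 + 0.862826j.
|F| = 20*log₁₀(sqrt(Re²+Im²)) = 4.36 dB.
∠F = atan2(Im, Re) = 31.49°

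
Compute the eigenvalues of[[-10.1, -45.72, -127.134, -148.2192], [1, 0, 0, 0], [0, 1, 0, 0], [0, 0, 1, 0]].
Eigenvalues solve det(λI - A) = 0.
Characteristic polynomial: λ^4 + 10.1*λ^3 + 45.72*λ^2 + 127.134*λ + 148.2192 = 0.
Factor: (λ + 4.7)(λ + 2.4)(λ^2 + 3*λ + 13.14) = 0.
Roots: -1.5 + 3.3j, -1.5 - 3.3j, -2.4, -4.7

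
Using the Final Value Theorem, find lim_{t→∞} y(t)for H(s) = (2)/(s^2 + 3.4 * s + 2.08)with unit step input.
FVT: lim_{t→∞} y(t) = lim_{s→0} s*Y(s) where Y(s) = H(s)/s.
= lim_{s→0} H(s) = H(0) = num(0)/den(0) = 2/2.08 = 0.9615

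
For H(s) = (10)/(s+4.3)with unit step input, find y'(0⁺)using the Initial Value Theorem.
IVT: y'(0⁺) = lim_{s→∞} s²·Y(s) = lim_{s→∞} s·H(s).
deg(num) = 0, deg(den) = 1, relative degree = 1, so s·H(s) → (leading num)/(leading den) = 10/1 = 10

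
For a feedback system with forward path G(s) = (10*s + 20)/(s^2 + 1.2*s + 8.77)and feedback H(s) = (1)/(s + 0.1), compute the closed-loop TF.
Closed-loop T = G/(1+GH).
Numerator: G_num * H_den = 10*s^2 + 21*s + 2.
Denominator: G_den * H_den + G_num * H_num = (s^3 + 1.3*s^2 + 8.89*s + 0.877) + (10*s + 20) = s^3 + 1.3*s^2 + 18.89*s + 20.877.
T(s) = (10*s^2 + 21*s + 2)/(s^3 + 1.3*s^2 + 18.89*s + 20.877)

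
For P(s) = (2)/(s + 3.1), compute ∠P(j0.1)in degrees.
Substitute s = j*0.1: P(j0.1) = 0.644491 - 0.02079j.
∠P(j0.1) = atan2(Im, Re) = atan2(-0.02079, 0.644491) = -1.85°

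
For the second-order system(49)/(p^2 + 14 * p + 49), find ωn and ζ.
Standard form: ωn²/(p²+2ζωn·p+ωn²).
const=49=ωn² → ωn=7, p coeff=14=2ζωn → ζ=1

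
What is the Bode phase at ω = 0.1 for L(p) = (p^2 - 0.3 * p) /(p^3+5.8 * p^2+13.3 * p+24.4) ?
Substitute p = j*0.1: L(j0.1) = -0.000476679 - 0.00120641j.
∠L(j0.1) = atan2(Im, Re) = atan2(-0.00120641, -0.000476679) = -111.56°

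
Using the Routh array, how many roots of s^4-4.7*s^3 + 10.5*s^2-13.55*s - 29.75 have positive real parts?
Routh array:
s^4: [1, 10.5, -29.75]; s^3: [-4.7, -13.55]; s^2: [7.61702, -29.75]; s^1: [-31.9069]; s^0: [-29.75]
First column: [1, -4.7, 7.61702, -31.9069, -29.75]. Sign changes = RHP roots = 3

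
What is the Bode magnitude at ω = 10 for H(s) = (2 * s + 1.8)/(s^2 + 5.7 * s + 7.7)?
Substitute s = j*10: H(j10) = 0.0827529 - 0.165581j.
|H(j10)| = sqrt(Re² + Im²) = 0.1851.
20*log₁₀(0.1851) = -14.65 dB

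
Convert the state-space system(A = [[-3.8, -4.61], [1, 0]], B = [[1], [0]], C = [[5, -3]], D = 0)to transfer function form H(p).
H(p) = C(pI - A)⁻¹B + D.
Characteristic polynomial det(pI - A) = p^2 + 3.8*p + 4.61.
Numerator from C·adj(pI-A)·B + D·det(pI-A) = 5*p - 3.
H(p) = (5*p - 3)/(p^2 + 3.8*p + 4.61)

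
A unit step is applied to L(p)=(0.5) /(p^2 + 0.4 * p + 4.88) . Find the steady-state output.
FVT: lim_{t→∞} y(t) = lim_{p→0} p*Y(p) where Y(p) = L(p)/p.
= lim_{p→0} L(p) = L(0) = num(0)/den(0) = 0.5/4.88 = 0.1025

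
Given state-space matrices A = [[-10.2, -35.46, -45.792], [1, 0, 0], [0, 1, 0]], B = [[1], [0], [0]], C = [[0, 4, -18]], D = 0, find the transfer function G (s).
G(s) = C(sI - A)⁻¹B + D.
Characteristic polynomial det(sI - A) = s^3 + 10.2*s^2 + 35.46*s + 45.792.
Numerator from C·adj(sI-A)·B + D·det(sI-A) = 4*s - 18.
G(s) = (4*s - 18)/(s^3 + 10.2*s^2 + 35.46*s + 45.792)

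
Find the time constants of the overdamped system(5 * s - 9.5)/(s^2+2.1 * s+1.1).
Overdamped: real poles at -1, -1.1. τ = -1/pole → τ₁ = 1, τ₂ = 0.9091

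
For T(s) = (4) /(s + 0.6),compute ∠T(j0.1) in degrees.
Substitute s = j*0.1: T(j0.1) = 6.48649 - 1.08108j.
∠T(j0.1) = atan2(Im, Re) = atan2(-1.08108, 6.48649) = -9.46°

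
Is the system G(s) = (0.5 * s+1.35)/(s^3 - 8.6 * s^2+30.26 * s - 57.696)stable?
Denominator: s^3 - 8.6*s^2 + 30.26*s - 57.696 = (s - 4.8)(s^2 - 3.8*s + 12.02). Poles: 1.9 + 2.9j, 1.9 - 2.9j, 4.8. All Re(p)<0: No (unstable)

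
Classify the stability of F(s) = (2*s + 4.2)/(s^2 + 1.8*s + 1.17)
Denominator: s^2 + 1.8*s + 1.17. Poles: -0.9 + 0.6j, -0.9 - 0.6j. Stable (all poles in LHP)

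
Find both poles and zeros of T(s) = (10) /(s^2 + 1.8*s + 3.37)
Set denominator = 0: s^2 + 1.8*s + 3.37 = 0 → Poles: -0.9 + 1.6j, -0.9 - 1.6j
Numerator is a nonzero constant (10) → Zeros: none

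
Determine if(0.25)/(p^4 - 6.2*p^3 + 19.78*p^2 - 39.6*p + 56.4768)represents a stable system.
Denominator: p^4 - 6.2*p^3 + 19.78*p^2 - 39.6*p + 56.4768 = (p^2 - 5.4*p + 9.54)(p^2 - 0.8*p + 5.92). Poles: 0.4 + 2.4j, 0.4 - 2.4j, 2.7 + 1.5j, 2.7 - 1.5j. All Re(p)<0: No (unstable)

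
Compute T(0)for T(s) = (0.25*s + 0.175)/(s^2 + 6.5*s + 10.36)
DC gain = T(0) = num(0)/den(0) = 0.175/10.36 = 0.01689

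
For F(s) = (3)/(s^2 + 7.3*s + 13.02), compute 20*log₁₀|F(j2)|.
Substitute s = j*2: F(j2) = 0.0918782 - 0.148716j.
|F(j2)| = sqrt(Re² + Im²) = 0.1748.
20*log₁₀(0.1748) = -15.15 dB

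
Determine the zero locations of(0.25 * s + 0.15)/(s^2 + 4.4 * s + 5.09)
Set numerator = 0: 0.25*s + 0.15 = 0 → Zeros: -0.6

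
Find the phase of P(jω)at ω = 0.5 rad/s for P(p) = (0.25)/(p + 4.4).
Substitute p = j*0.5: P(j0.5) = 0.0560938 - 0.0063743j.
∠P(j0.5) = atan2(Im, Re) = atan2(-0.0063743, 0.0560938) = -6.48°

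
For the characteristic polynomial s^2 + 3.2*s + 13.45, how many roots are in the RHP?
Poles: -1.6 + 3.3j, -1.6 - 3.3j. RHP poles (Re>0): 0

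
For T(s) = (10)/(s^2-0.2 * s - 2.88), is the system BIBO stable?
Denominator: s^2 - 0.2*s - 2.88 = (s - 1.8)(s + 1.6). Poles: -1.6, 1.8. All Re(p)<0: No (unstable)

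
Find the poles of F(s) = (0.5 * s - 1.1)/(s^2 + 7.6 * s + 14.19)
Set denominator = 0: s^2 + 7.6*s + 14.19 = (s + 4.3)(s + 3.3) = 0 → Poles: -3.3, -4.3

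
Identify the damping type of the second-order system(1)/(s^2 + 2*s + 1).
Standard form: ωn²/(s²+2ζωn·s+ωn²) gives ωn=1, ζ=1.
Critically damped (ζ = 1)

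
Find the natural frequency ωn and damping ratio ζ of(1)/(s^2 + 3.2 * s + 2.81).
Underdamped: complex pole -1.6 + 0.5j. ωn = |pole| = 1.676, ζ = -Re(pole)/ωn = 0.9545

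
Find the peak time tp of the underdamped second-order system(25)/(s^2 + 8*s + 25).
Standard form: ωn²/(s²+2ζωn·s+ωn²) → ωn = 5, ζ = 0.8.
ωd = ωn·√(1-ζ²) = 5·√(1-0.8²) = 3.
tp = π/ωd = π/3 = 1.047 s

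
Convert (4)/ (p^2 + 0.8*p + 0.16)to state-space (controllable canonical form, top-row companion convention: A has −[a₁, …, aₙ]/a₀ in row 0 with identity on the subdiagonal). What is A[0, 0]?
Reachable canonical form for den = p^2 + 0.8*p + 0.16: top row of A = -[a₁,a₂,...,aₙ]/a₀, ones on the subdiagonal, zeros elsewhere.
A = [[-0.8, -0.16], [1, 0]].
A[0,0] = -0.8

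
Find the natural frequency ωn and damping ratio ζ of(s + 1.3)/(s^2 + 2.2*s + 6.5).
Underdamped: complex pole -1.1 + 2.3j. ωn = |pole| = 2.55, ζ = -Re(pole)/ωn = 0.4315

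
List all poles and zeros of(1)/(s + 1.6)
Set denominator = 0: s + 1.6 = 0 → Poles: -1.6
Numerator is a nonzero constant (1) → Zeros: none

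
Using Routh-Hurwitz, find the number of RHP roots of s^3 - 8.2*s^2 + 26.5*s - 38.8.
Routh array:
s^3: [1, 26.5]; s^2: [-8.2, -38.8]; s^1: [21.7683]; s^0: [-38.8]
First column: [1, -8.2, 21.7683, -38.8]. Sign changes = RHP roots = 3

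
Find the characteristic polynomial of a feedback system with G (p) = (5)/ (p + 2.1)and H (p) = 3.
Characteristic poly = G_den * H_den + G_num * H_num = (p + 2.1) + (15) = p + 17.1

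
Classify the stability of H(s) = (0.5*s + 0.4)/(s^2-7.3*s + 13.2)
Denominator: s^2 - 7.3*s + 13.2 = (s - 4)(s - 3.3). Poles: 3.3, 4. Unstable (2 pole(s) in RHP)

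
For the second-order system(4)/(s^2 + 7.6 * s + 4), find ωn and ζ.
Standard form: ωn²/(s²+2ζωn·s+ωn²).
const=4=ωn² → ωn=2, s coeff=7.6=2ζωn → ζ=1.9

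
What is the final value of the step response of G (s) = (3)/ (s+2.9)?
FVT: lim_{t→∞} y(t) = lim_{s→0} s*Y(s) where Y(s) = G(s)/s.
= lim_{s→0} G(s) = G(0) = num(0)/den(0) = 3/2.9 = 1.034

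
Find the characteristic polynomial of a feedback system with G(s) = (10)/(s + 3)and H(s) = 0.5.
Characteristic poly = G_den * H_den + G_num * H_num = (s + 3) + (5) = s + 8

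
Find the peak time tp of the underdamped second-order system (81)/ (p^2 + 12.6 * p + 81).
Standard form: ωn²/(p²+2ζωn·p+ωn²) → ωn = 9, ζ = 0.7.
ωd = ωn·√(1-ζ²) = 9·√(1-0.7²) = 6.427.
tp = π/ωd = π/6.427 = 0.4888 s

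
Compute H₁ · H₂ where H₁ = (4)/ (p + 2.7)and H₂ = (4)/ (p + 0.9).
Series: H = H₁ · H₂ = (n₁·n₂)/(d₁·d₂).
Num: n₁·n₂ = 16. Den: d₁·d₂ = p^2 + 3.6*p + 2.43.
H(p) = (16)/(p^2 + 3.6*p + 2.43)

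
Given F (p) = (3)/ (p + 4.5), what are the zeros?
Numerator is a nonzero constant (3) → Zeros: none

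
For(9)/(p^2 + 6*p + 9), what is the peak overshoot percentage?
Standard form: ωn²/(p²+2ζωn·p+ωn²) → ωn = 3, ζ = 1.
ζ ≥ 1, so the response is non-oscillatory: peak overshoot = 0%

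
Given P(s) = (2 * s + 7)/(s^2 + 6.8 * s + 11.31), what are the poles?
Set denominator = 0: s^2 + 6.8*s + 11.31 = (s + 3.9)(s + 2.9) = 0 → Poles: -2.9, -3.9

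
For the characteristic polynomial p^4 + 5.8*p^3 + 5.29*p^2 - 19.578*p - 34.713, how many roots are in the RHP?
p^4 + 5.8*p^3 + 5.29*p^2 - 19.578*p - 34.713 = (p - 1.9)(p + 3.5)(p^2 + 4.2*p + 5.22). Poles: -2.1 + 0.9j, -2.1 - 0.9j, -3.5, 1.9. RHP poles (Re>0): 1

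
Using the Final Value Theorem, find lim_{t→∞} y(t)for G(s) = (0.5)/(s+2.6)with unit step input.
FVT: lim_{t→∞} y(t) = lim_{s→0} s*Y(s) where Y(s) = G(s)/s.
= lim_{s→0} G(s) = G(0) = num(0)/den(0) = 0.5/2.6 = 0.1923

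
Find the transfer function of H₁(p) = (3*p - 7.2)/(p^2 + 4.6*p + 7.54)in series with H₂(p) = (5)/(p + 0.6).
Series: H = H₁ · H₂ = (n₁·n₂)/(d₁·d₂).
Num: n₁·n₂ = 15*p - 36. Den: d₁·d₂ = p^3 + 5.2*p^2 + 10.3*p + 4.524.
H(p) = (15*p - 36)/(p^3 + 5.2*p^2 + 10.3*p + 4.524)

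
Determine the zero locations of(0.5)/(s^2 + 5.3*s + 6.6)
Numerator is a nonzero constant (0.5) → Zeros: none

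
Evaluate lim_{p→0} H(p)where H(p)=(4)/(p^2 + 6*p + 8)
DC gain = H(0) = num(0)/den(0) = 4/8 = 0.5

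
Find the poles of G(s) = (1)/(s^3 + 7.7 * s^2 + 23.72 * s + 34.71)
Set denominator = 0: s^3 + 7.7*s^2 + 23.72*s + 34.71 = (s + 3.9)(s^2 + 3.8*s + 8.9) = 0 → Poles: -1.9 + 2.3j, -1.9 - 2.3j, -3.9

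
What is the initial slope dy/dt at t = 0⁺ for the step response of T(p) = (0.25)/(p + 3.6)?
IVT: y'(0⁺) = lim_{p→∞} p²·Y(p) = lim_{p→∞} p·T(p).
deg(num) = 0, deg(den) = 1, relative degree = 1, so p·T(p) → (leading num)/(leading den) = 0.25/1 = 0.25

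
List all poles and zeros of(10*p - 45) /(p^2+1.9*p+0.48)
Set denominator = 0: p^2 + 1.9*p + 0.48 = (p + 1.6)(p + 0.3) = 0 → Poles: -0.3, -1.6
Set numerator = 0: 10*p - 45 = 0 → Zeros: 4.5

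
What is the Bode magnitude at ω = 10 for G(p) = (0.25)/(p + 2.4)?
Substitute p = j*10: G(j10) = 0.00567322 - 0.0236384j.
|G(j10)| = sqrt(Re² + Im²) = 0.02431.
20*log₁₀(0.02431) = -32.28 dB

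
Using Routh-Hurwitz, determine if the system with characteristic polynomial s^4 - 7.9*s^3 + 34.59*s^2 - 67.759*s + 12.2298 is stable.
Routh array:
s^4: [1, 34.59, 12.2298]; s^3: [-7.9, -67.759]; s^2: [26.0129, 12.2298]; s^1: [-64.0449]; s^0: [12.2298]
First column: [1, -7.9, 26.0129, -64.0449, 12.2298]. Sign changes = 4.
No, unstable (4 RHP root(s))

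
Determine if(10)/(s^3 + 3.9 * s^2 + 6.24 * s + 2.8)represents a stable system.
Denominator: s^3 + 3.9*s^2 + 6.24*s + 2.8 = (s + 0.7)(s^2 + 3.2*s + 4). Poles: -0.7, -1.6 + 1.2j, -1.6 - 1.2j. All Re(p)<0: Yes (stable)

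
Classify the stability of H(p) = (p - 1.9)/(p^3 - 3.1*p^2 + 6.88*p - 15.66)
Denominator: p^3 - 3.1*p^2 + 6.88*p - 15.66 = (p - 2.7)(p^2 - 0.4*p + 5.8). Poles: 0.2 + 2.4j, 0.2 - 2.4j, 2.7. Unstable (3 pole(s) in RHP)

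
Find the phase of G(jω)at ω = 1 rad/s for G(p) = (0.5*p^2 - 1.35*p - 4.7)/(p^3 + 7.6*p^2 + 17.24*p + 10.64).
Substitute p = j*1: G(j1) = -0.138223 + 0.294323j.
∠G(j1) = atan2(Im, Re) = atan2(0.294323, -0.138223) = 115.16°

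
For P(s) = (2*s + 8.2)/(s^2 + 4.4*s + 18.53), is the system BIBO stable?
Denominator: s^2 + 4.4*s + 18.53. Poles: -2.2 + 3.7j, -2.2 - 3.7j. All Re(p)<0: Yes (stable)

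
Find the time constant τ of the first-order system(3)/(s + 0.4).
First-order system: τ = -1/pole. Pole = -0.4. τ = -1/(-0.4) = 2.5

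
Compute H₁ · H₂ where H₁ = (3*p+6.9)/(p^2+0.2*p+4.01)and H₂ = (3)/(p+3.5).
Series: H = H₁ · H₂ = (n₁·n₂)/(d₁·d₂).
Num: n₁·n₂ = 9*p + 20.7. Den: d₁·d₂ = p^3 + 3.7*p^2 + 4.71*p + 14.035.
H(p) = (9*p + 20.7)/(p^3 + 3.7*p^2 + 4.71*p + 14.035)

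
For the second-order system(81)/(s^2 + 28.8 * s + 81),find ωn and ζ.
Standard form: ωn²/(s²+2ζωn·s+ωn²).
const=81=ωn² → ωn=9, s coeff=28.8=2ζωn → ζ=1.6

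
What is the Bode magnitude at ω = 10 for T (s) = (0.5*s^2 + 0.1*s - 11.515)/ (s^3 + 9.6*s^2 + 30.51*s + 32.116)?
Substitute s = j*10: T(j10) = 0.0419568 - 0.0324995j.
|T(j10)| = sqrt(Re² + Im²) = 0.05307.
20*log₁₀(0.05307) = -25.50 dB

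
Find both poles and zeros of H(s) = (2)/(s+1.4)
Set denominator = 0: s + 1.4 = 0 → Poles: -1.4
Numerator is a nonzero constant (2) → Zeros: none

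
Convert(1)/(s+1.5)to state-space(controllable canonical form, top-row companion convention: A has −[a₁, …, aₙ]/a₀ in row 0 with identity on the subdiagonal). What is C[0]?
Reachable canonical form: C = numerator coefficients (right-aligned, zero-padded to length n).
num = 1, C = [[1]].
C[0] = 1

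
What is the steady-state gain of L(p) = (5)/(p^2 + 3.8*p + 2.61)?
DC gain = L(0) = num(0)/den(0) = 5/2.61 = 1.916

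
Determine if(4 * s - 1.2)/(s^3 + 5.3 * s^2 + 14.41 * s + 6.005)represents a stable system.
Denominator: s^3 + 5.3*s^2 + 14.41*s + 6.005 = (s + 0.5)(s^2 + 4.8*s + 12.01). Poles: -0.5, -2.4 + 2.5j, -2.4 - 2.5j. All Re(p)<0: Yes (stable)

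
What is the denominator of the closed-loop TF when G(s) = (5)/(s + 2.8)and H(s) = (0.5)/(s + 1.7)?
Characteristic poly = G_den * H_den + G_num * H_num = (s^2 + 4.5*s + 4.76) + (2.5) = s^2 + 4.5*s + 7.26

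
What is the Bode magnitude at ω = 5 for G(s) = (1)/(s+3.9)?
Substitute s = j*5: G(j5) = 0.0969908 - 0.124347j.
|G(j5)| = sqrt(Re² + Im²) = 0.1577.
20*log₁₀(0.1577) = -16.04 dB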